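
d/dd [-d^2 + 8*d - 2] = 8 - 2*d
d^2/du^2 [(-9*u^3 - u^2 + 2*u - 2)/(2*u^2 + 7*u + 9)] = 2*(-257*u^3 - 1671*u^2 - 2379*u - 269)/(8*u^6 + 84*u^5 + 402*u^4 + 1099*u^3 + 1809*u^2 + 1701*u + 729)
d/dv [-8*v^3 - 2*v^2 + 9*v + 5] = -24*v^2 - 4*v + 9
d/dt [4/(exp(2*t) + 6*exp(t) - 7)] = 8*(-exp(t) - 3)*exp(t)/(exp(2*t) + 6*exp(t) - 7)^2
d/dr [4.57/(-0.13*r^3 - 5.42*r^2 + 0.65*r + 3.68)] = (1.7823*r^2 + 49.5388*r - 2.9705)/(0.13*r^3 + 5.42*r^2 - 0.65*r - 3.68)^2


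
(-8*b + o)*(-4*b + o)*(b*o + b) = 32*b^3*o + 32*b^3 - 12*b^2*o^2 - 12*b^2*o + b*o^3 + b*o^2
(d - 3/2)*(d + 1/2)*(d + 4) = d^3 + 3*d^2 - 19*d/4 - 3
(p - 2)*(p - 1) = p^2 - 3*p + 2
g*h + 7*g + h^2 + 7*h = (g + h)*(h + 7)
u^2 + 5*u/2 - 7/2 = (u - 1)*(u + 7/2)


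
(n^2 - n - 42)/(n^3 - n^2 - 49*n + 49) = (n + 6)/(n^2 + 6*n - 7)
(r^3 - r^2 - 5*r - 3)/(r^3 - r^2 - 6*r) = (r^2 + 2*r + 1)/(r*(r + 2))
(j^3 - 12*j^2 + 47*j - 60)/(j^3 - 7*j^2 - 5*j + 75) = (j^2 - 7*j + 12)/(j^2 - 2*j - 15)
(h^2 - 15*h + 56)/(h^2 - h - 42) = (h - 8)/(h + 6)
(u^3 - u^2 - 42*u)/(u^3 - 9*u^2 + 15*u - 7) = u*(u + 6)/(u^2 - 2*u + 1)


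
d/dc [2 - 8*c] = -8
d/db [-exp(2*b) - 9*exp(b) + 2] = (-2*exp(b) - 9)*exp(b)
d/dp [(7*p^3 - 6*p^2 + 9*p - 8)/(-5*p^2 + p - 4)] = (-35*p^4 + 14*p^3 - 45*p^2 - 32*p - 28)/(25*p^4 - 10*p^3 + 41*p^2 - 8*p + 16)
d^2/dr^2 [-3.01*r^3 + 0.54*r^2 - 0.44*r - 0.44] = 1.08 - 18.06*r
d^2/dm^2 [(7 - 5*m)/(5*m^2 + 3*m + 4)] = 2*(-(5*m - 7)*(10*m + 3)^2 + 5*(15*m - 4)*(5*m^2 + 3*m + 4))/(5*m^2 + 3*m + 4)^3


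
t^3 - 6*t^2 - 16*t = t*(t - 8)*(t + 2)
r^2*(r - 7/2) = r^3 - 7*r^2/2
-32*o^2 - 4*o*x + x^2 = (-8*o + x)*(4*o + x)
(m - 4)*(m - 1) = m^2 - 5*m + 4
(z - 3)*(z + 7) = z^2 + 4*z - 21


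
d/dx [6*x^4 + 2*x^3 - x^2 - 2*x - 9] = 24*x^3 + 6*x^2 - 2*x - 2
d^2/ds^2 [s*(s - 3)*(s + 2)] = 6*s - 2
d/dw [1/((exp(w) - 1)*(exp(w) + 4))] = (-2*exp(w) - 3)*exp(w)/(exp(4*w) + 6*exp(3*w) + exp(2*w) - 24*exp(w) + 16)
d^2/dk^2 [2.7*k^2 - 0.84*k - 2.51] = 5.40000000000000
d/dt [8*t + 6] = 8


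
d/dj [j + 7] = 1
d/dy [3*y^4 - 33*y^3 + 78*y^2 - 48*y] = 12*y^3 - 99*y^2 + 156*y - 48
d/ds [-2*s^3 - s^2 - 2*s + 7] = -6*s^2 - 2*s - 2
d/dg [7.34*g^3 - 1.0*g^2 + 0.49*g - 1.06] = 22.02*g^2 - 2.0*g + 0.49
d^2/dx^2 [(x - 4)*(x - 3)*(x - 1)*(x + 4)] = 12*x^2 - 24*x - 26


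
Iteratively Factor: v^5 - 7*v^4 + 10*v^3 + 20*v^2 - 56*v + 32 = (v + 2)*(v^4 - 9*v^3 + 28*v^2 - 36*v + 16) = (v - 4)*(v + 2)*(v^3 - 5*v^2 + 8*v - 4) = (v - 4)*(v - 2)*(v + 2)*(v^2 - 3*v + 2) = (v - 4)*(v - 2)^2*(v + 2)*(v - 1)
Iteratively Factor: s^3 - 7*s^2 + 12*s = (s)*(s^2 - 7*s + 12) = s*(s - 3)*(s - 4)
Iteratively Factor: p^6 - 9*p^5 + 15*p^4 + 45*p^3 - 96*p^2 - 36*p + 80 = (p + 2)*(p^5 - 11*p^4 + 37*p^3 - 29*p^2 - 38*p + 40) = (p - 1)*(p + 2)*(p^4 - 10*p^3 + 27*p^2 - 2*p - 40) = (p - 4)*(p - 1)*(p + 2)*(p^3 - 6*p^2 + 3*p + 10) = (p - 4)*(p - 1)*(p + 1)*(p + 2)*(p^2 - 7*p + 10) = (p - 5)*(p - 4)*(p - 1)*(p + 1)*(p + 2)*(p - 2)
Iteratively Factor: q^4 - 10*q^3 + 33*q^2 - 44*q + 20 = (q - 2)*(q^3 - 8*q^2 + 17*q - 10) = (q - 2)^2*(q^2 - 6*q + 5) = (q - 2)^2*(q - 1)*(q - 5)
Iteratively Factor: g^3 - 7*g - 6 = (g + 1)*(g^2 - g - 6) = (g - 3)*(g + 1)*(g + 2)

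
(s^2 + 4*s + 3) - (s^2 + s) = 3*s + 3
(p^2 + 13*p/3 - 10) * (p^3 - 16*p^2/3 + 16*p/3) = p^5 - p^4 - 250*p^3/9 + 688*p^2/9 - 160*p/3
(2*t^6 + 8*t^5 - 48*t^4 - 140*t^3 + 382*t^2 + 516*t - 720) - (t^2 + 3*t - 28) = 2*t^6 + 8*t^5 - 48*t^4 - 140*t^3 + 381*t^2 + 513*t - 692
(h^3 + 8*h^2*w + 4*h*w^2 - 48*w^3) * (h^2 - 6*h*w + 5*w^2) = h^5 + 2*h^4*w - 39*h^3*w^2 - 32*h^2*w^3 + 308*h*w^4 - 240*w^5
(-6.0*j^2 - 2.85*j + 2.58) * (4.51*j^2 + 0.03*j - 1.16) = -27.06*j^4 - 13.0335*j^3 + 18.5103*j^2 + 3.3834*j - 2.9928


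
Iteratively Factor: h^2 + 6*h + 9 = (h + 3)*(h + 3)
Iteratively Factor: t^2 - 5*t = (t - 5)*(t)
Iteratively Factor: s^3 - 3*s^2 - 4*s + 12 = (s - 2)*(s^2 - s - 6) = (s - 3)*(s - 2)*(s + 2)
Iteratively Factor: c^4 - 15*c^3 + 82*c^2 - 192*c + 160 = (c - 4)*(c^3 - 11*c^2 + 38*c - 40) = (c - 4)^2*(c^2 - 7*c + 10) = (c - 4)^2*(c - 2)*(c - 5)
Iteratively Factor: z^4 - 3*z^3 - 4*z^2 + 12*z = (z - 3)*(z^3 - 4*z) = (z - 3)*(z - 2)*(z^2 + 2*z) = z*(z - 3)*(z - 2)*(z + 2)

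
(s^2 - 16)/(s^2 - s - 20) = (s - 4)/(s - 5)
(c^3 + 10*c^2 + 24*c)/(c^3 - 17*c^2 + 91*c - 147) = c*(c^2 + 10*c + 24)/(c^3 - 17*c^2 + 91*c - 147)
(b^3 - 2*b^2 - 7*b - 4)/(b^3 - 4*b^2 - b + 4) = (b + 1)/(b - 1)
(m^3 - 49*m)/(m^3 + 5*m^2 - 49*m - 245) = m/(m + 5)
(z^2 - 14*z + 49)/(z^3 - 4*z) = (z^2 - 14*z + 49)/(z*(z^2 - 4))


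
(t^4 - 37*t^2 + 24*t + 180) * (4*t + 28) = 4*t^5 + 28*t^4 - 148*t^3 - 940*t^2 + 1392*t + 5040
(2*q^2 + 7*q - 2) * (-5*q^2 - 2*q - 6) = -10*q^4 - 39*q^3 - 16*q^2 - 38*q + 12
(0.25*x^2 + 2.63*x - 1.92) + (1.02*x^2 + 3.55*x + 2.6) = 1.27*x^2 + 6.18*x + 0.68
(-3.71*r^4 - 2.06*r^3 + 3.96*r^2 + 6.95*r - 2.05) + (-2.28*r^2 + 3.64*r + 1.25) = -3.71*r^4 - 2.06*r^3 + 1.68*r^2 + 10.59*r - 0.8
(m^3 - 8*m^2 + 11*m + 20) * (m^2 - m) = m^5 - 9*m^4 + 19*m^3 + 9*m^2 - 20*m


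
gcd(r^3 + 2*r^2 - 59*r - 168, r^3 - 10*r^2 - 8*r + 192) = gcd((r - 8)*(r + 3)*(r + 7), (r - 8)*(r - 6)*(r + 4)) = r - 8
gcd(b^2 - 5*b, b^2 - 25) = b - 5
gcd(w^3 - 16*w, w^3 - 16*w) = w^3 - 16*w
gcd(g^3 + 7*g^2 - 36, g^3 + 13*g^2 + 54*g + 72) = g^2 + 9*g + 18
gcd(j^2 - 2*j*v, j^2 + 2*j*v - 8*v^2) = -j + 2*v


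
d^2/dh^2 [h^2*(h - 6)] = 6*h - 12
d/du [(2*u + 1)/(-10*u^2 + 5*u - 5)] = (4*u^2 + 4*u - 3)/(5*(4*u^4 - 4*u^3 + 5*u^2 - 2*u + 1))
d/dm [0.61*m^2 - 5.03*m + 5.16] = 1.22*m - 5.03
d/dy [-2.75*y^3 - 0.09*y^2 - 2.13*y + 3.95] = -8.25*y^2 - 0.18*y - 2.13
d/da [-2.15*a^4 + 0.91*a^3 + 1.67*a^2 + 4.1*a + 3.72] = -8.6*a^3 + 2.73*a^2 + 3.34*a + 4.1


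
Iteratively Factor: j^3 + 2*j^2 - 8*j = (j - 2)*(j^2 + 4*j) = (j - 2)*(j + 4)*(j)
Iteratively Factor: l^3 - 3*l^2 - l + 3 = (l + 1)*(l^2 - 4*l + 3) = (l - 3)*(l + 1)*(l - 1)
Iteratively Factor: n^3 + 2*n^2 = (n + 2)*(n^2) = n*(n + 2)*(n)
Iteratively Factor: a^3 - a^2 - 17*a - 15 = (a + 1)*(a^2 - 2*a - 15) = (a - 5)*(a + 1)*(a + 3)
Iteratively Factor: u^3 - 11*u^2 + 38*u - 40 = (u - 5)*(u^2 - 6*u + 8) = (u - 5)*(u - 4)*(u - 2)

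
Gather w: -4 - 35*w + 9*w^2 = 9*w^2 - 35*w - 4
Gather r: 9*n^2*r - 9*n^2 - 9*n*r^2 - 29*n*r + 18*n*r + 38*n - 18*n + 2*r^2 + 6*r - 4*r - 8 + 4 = -9*n^2 + 20*n + r^2*(2 - 9*n) + r*(9*n^2 - 11*n + 2) - 4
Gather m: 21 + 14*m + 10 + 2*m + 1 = 16*m + 32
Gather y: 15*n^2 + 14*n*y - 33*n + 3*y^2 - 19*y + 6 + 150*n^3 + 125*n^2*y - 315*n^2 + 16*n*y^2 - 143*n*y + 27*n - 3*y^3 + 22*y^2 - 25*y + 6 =150*n^3 - 300*n^2 - 6*n - 3*y^3 + y^2*(16*n + 25) + y*(125*n^2 - 129*n - 44) + 12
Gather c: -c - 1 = -c - 1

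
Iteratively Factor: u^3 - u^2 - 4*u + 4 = (u - 1)*(u^2 - 4) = (u - 2)*(u - 1)*(u + 2)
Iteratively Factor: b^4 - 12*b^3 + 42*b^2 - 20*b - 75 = (b + 1)*(b^3 - 13*b^2 + 55*b - 75) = (b - 5)*(b + 1)*(b^2 - 8*b + 15) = (b - 5)^2*(b + 1)*(b - 3)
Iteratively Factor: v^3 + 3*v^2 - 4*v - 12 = (v + 3)*(v^2 - 4) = (v - 2)*(v + 3)*(v + 2)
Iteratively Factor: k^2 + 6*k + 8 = (k + 2)*(k + 4)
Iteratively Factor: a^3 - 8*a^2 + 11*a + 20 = (a - 5)*(a^2 - 3*a - 4) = (a - 5)*(a - 4)*(a + 1)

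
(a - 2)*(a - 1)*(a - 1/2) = a^3 - 7*a^2/2 + 7*a/2 - 1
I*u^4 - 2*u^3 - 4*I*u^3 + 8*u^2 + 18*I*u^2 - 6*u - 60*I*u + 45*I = (u - 3)*(u - 3*I)*(u + 5*I)*(I*u - I)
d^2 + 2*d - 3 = (d - 1)*(d + 3)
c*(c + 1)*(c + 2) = c^3 + 3*c^2 + 2*c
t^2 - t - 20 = (t - 5)*(t + 4)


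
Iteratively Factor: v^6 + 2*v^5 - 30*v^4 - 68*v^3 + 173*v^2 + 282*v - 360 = (v + 3)*(v^5 - v^4 - 27*v^3 + 13*v^2 + 134*v - 120) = (v + 3)*(v + 4)*(v^4 - 5*v^3 - 7*v^2 + 41*v - 30) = (v - 5)*(v + 3)*(v + 4)*(v^3 - 7*v + 6) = (v - 5)*(v - 2)*(v + 3)*(v + 4)*(v^2 + 2*v - 3) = (v - 5)*(v - 2)*(v + 3)^2*(v + 4)*(v - 1)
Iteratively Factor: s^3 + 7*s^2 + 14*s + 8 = (s + 4)*(s^2 + 3*s + 2) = (s + 2)*(s + 4)*(s + 1)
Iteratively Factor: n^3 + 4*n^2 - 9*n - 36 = (n - 3)*(n^2 + 7*n + 12) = (n - 3)*(n + 3)*(n + 4)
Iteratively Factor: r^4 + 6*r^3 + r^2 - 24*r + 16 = (r + 4)*(r^3 + 2*r^2 - 7*r + 4) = (r - 1)*(r + 4)*(r^2 + 3*r - 4) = (r - 1)^2*(r + 4)*(r + 4)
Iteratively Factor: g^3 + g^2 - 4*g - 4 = (g + 1)*(g^2 - 4) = (g - 2)*(g + 1)*(g + 2)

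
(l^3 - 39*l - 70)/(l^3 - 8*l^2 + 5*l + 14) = (l^2 + 7*l + 10)/(l^2 - l - 2)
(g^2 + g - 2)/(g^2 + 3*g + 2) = (g - 1)/(g + 1)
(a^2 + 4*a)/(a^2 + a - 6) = a*(a + 4)/(a^2 + a - 6)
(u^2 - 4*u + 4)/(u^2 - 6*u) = (u^2 - 4*u + 4)/(u*(u - 6))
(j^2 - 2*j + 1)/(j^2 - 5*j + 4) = (j - 1)/(j - 4)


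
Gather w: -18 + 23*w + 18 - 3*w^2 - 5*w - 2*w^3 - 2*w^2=-2*w^3 - 5*w^2 + 18*w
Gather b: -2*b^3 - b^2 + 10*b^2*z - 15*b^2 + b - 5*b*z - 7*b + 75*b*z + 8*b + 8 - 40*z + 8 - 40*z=-2*b^3 + b^2*(10*z - 16) + b*(70*z + 2) - 80*z + 16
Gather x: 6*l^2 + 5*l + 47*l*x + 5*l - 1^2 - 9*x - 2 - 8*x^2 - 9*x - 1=6*l^2 + 10*l - 8*x^2 + x*(47*l - 18) - 4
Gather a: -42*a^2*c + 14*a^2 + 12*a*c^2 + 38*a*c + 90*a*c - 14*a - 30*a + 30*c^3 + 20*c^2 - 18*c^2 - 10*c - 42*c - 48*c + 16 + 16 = a^2*(14 - 42*c) + a*(12*c^2 + 128*c - 44) + 30*c^3 + 2*c^2 - 100*c + 32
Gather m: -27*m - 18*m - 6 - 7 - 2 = -45*m - 15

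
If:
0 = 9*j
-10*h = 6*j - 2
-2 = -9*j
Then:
No Solution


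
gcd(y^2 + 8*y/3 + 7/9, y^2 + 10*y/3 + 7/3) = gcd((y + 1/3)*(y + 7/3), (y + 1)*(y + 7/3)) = y + 7/3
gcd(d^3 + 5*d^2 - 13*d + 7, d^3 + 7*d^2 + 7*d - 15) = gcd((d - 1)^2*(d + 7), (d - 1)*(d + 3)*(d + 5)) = d - 1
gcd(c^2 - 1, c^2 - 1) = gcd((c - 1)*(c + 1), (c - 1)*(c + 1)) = c^2 - 1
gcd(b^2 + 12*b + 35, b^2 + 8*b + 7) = b + 7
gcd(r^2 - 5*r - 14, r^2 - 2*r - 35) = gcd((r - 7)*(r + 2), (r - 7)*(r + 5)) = r - 7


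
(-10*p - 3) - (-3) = -10*p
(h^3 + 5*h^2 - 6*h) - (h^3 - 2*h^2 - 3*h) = 7*h^2 - 3*h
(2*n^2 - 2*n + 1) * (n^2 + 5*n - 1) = 2*n^4 + 8*n^3 - 11*n^2 + 7*n - 1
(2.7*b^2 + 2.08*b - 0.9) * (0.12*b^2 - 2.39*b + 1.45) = 0.324*b^4 - 6.2034*b^3 - 1.1642*b^2 + 5.167*b - 1.305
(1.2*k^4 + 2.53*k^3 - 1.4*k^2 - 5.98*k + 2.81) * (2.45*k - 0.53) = 2.94*k^5 + 5.5625*k^4 - 4.7709*k^3 - 13.909*k^2 + 10.0539*k - 1.4893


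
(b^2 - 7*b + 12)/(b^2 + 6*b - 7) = (b^2 - 7*b + 12)/(b^2 + 6*b - 7)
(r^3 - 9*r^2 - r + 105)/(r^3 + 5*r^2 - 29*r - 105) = (r - 7)/(r + 7)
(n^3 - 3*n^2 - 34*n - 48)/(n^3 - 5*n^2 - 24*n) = (n + 2)/n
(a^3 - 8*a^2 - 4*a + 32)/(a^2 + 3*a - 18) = (a^3 - 8*a^2 - 4*a + 32)/(a^2 + 3*a - 18)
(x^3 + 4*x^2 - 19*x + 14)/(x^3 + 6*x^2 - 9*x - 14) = (x - 1)/(x + 1)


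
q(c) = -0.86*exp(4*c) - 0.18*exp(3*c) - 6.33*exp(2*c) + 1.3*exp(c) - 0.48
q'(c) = -3.44*exp(4*c) - 0.54*exp(3*c) - 12.66*exp(2*c) + 1.3*exp(c)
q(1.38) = -321.32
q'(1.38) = -1087.52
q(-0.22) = -3.96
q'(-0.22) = -8.82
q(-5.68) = -0.48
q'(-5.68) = 0.00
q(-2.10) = -0.42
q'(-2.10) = -0.03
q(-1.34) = -0.58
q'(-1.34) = -0.55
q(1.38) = -321.32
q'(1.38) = -1087.52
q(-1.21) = -0.67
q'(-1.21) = -0.78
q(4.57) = -74934780.98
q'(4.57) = -299459521.96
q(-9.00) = -0.48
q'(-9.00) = 0.00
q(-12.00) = -0.48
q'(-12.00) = 0.00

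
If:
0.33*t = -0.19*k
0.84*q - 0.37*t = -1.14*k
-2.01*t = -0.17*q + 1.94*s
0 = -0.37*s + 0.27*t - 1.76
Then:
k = -5.43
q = 8.75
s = -2.47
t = 3.13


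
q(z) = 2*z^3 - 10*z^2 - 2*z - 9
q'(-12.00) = 1102.00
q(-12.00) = -4881.00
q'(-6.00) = 334.00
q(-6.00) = -789.00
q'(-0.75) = 16.38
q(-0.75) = -13.97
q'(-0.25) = 3.38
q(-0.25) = -9.16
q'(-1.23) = 31.68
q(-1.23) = -25.39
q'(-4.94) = 243.22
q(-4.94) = -484.26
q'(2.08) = -17.64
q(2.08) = -38.43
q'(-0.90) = 20.86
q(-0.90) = -16.76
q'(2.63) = -13.10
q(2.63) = -47.05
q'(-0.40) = 6.96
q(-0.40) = -9.93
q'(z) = 6*z^2 - 20*z - 2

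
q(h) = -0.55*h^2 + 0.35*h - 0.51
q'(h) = 0.35 - 1.1*h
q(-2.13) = -3.75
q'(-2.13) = 2.69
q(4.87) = -11.85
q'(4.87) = -5.01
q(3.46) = -5.88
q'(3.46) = -3.46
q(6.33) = -20.33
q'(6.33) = -6.61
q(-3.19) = -7.22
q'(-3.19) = 3.86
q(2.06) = -2.12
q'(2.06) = -1.92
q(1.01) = -0.72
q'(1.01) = -0.76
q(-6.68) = -27.39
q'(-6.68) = 7.70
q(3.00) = -4.41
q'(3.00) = -2.95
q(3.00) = -4.41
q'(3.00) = -2.95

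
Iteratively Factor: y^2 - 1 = (y + 1)*(y - 1)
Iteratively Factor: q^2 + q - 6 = (q + 3)*(q - 2)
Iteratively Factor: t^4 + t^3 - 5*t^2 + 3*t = (t)*(t^3 + t^2 - 5*t + 3) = t*(t + 3)*(t^2 - 2*t + 1) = t*(t - 1)*(t + 3)*(t - 1)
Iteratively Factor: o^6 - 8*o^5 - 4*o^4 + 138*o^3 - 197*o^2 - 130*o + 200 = (o - 2)*(o^5 - 6*o^4 - 16*o^3 + 106*o^2 + 15*o - 100) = (o - 2)*(o + 1)*(o^4 - 7*o^3 - 9*o^2 + 115*o - 100) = (o - 2)*(o + 1)*(o + 4)*(o^3 - 11*o^2 + 35*o - 25) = (o - 5)*(o - 2)*(o + 1)*(o + 4)*(o^2 - 6*o + 5) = (o - 5)^2*(o - 2)*(o + 1)*(o + 4)*(o - 1)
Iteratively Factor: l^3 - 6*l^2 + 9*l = (l - 3)*(l^2 - 3*l) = l*(l - 3)*(l - 3)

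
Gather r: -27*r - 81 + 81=-27*r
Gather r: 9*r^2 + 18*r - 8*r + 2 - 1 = 9*r^2 + 10*r + 1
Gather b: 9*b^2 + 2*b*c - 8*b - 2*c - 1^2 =9*b^2 + b*(2*c - 8) - 2*c - 1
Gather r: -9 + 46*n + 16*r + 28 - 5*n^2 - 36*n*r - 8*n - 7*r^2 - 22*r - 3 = -5*n^2 + 38*n - 7*r^2 + r*(-36*n - 6) + 16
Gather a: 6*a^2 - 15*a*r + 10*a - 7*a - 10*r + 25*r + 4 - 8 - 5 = 6*a^2 + a*(3 - 15*r) + 15*r - 9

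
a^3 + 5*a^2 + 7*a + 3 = (a + 1)^2*(a + 3)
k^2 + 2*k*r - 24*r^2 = (k - 4*r)*(k + 6*r)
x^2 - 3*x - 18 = (x - 6)*(x + 3)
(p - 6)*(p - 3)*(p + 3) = p^3 - 6*p^2 - 9*p + 54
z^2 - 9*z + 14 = (z - 7)*(z - 2)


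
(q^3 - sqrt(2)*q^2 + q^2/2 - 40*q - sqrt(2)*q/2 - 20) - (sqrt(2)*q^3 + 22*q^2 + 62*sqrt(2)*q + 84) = -sqrt(2)*q^3 + q^3 - 43*q^2/2 - sqrt(2)*q^2 - 125*sqrt(2)*q/2 - 40*q - 104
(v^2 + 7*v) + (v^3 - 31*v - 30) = v^3 + v^2 - 24*v - 30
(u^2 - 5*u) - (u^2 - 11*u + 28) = 6*u - 28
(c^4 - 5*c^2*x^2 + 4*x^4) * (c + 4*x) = c^5 + 4*c^4*x - 5*c^3*x^2 - 20*c^2*x^3 + 4*c*x^4 + 16*x^5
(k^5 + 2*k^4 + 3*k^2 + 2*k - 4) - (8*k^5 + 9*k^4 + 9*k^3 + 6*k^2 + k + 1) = -7*k^5 - 7*k^4 - 9*k^3 - 3*k^2 + k - 5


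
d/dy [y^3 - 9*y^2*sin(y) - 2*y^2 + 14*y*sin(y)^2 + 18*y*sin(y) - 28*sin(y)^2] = -9*y^2*cos(y) + 3*y^2 + 14*y*sin(2*y) + 18*sqrt(2)*y*cos(y + pi/4) - 4*y + 18*sin(y) - 28*sin(2*y) - 7*cos(2*y) + 7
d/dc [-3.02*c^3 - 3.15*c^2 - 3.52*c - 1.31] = -9.06*c^2 - 6.3*c - 3.52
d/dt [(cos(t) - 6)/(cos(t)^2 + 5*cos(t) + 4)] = (cos(t)^2 - 12*cos(t) - 34)*sin(t)/(cos(t)^2 + 5*cos(t) + 4)^2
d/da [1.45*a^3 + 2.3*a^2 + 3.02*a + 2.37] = 4.35*a^2 + 4.6*a + 3.02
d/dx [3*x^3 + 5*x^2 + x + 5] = 9*x^2 + 10*x + 1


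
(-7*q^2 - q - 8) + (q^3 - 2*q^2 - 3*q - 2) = q^3 - 9*q^2 - 4*q - 10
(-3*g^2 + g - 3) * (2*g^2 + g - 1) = -6*g^4 - g^3 - 2*g^2 - 4*g + 3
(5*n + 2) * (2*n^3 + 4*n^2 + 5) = 10*n^4 + 24*n^3 + 8*n^2 + 25*n + 10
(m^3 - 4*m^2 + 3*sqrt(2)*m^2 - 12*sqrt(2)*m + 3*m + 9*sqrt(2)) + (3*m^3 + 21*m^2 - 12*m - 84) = 4*m^3 + 3*sqrt(2)*m^2 + 17*m^2 - 12*sqrt(2)*m - 9*m - 84 + 9*sqrt(2)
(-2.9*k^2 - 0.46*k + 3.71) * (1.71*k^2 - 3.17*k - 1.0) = -4.959*k^4 + 8.4064*k^3 + 10.7023*k^2 - 11.3007*k - 3.71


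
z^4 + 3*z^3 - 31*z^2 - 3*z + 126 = (z - 3)^2*(z + 2)*(z + 7)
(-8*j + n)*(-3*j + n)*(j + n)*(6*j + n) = 144*j^4 + 102*j^3*n - 47*j^2*n^2 - 4*j*n^3 + n^4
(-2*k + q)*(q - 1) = -2*k*q + 2*k + q^2 - q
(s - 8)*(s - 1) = s^2 - 9*s + 8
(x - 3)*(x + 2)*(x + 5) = x^3 + 4*x^2 - 11*x - 30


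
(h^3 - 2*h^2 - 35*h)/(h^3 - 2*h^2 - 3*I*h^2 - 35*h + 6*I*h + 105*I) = h/(h - 3*I)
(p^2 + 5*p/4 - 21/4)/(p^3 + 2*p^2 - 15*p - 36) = (p - 7/4)/(p^2 - p - 12)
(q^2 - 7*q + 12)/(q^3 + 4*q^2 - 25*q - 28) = (q - 3)/(q^2 + 8*q + 7)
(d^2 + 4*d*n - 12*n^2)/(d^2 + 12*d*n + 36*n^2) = (d - 2*n)/(d + 6*n)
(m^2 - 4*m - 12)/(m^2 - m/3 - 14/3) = 3*(m - 6)/(3*m - 7)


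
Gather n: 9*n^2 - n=9*n^2 - n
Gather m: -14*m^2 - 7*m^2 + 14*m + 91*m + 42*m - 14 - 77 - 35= -21*m^2 + 147*m - 126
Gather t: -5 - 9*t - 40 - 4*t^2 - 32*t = -4*t^2 - 41*t - 45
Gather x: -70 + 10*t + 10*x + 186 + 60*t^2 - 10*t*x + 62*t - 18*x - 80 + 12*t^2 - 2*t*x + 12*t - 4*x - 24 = 72*t^2 + 84*t + x*(-12*t - 12) + 12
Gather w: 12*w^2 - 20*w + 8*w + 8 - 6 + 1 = 12*w^2 - 12*w + 3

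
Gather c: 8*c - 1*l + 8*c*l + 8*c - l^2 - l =c*(8*l + 16) - l^2 - 2*l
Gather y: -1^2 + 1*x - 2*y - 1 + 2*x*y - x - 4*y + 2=y*(2*x - 6)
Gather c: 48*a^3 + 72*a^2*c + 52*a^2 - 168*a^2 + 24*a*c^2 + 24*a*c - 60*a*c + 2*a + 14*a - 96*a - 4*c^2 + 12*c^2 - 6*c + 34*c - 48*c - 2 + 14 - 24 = 48*a^3 - 116*a^2 - 80*a + c^2*(24*a + 8) + c*(72*a^2 - 36*a - 20) - 12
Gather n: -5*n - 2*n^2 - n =-2*n^2 - 6*n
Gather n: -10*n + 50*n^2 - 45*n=50*n^2 - 55*n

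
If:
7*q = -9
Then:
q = -9/7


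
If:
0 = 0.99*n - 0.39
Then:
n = 0.39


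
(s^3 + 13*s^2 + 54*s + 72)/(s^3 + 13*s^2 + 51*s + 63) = (s^2 + 10*s + 24)/(s^2 + 10*s + 21)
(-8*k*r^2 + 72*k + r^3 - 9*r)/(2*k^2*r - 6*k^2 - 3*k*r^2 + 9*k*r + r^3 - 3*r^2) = (-8*k*r - 24*k + r^2 + 3*r)/(2*k^2 - 3*k*r + r^2)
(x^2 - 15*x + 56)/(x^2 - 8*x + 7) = (x - 8)/(x - 1)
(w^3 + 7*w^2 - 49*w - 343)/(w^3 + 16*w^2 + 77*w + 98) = (w - 7)/(w + 2)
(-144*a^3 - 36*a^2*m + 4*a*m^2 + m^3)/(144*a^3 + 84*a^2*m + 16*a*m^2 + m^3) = (-6*a + m)/(6*a + m)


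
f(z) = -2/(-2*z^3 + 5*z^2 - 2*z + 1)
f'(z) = -2*(6*z^2 - 10*z + 2)/(-2*z^3 + 5*z^2 - 2*z + 1)^2 = 4*(-3*z^2 + 5*z - 1)/(2*z^3 - 5*z^2 + 2*z - 1)^2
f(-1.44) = -0.10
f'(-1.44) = -0.14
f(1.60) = -0.83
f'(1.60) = -0.47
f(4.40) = 0.02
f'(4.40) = -0.02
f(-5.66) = -0.00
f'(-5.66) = -0.00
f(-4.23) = -0.01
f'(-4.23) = -0.00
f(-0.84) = -0.27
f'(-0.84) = -0.54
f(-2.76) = -0.02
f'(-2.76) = -0.02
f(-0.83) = -0.28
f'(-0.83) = -0.55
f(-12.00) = 0.00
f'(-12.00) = 0.00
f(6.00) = 0.01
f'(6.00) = 0.00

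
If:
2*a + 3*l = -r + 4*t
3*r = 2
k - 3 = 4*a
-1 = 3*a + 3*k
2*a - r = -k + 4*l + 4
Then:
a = -2/3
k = 1/3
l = -17/12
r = 2/3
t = -59/48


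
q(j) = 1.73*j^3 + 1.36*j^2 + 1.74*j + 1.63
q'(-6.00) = 172.26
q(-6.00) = -333.53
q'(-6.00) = 172.26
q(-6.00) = -333.53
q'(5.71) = 186.49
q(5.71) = 377.98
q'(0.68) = 5.99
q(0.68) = 3.99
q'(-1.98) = 16.70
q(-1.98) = -9.91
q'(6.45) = 235.20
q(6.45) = 533.65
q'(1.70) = 21.36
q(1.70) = 17.02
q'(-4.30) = 86.01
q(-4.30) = -118.25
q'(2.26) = 34.40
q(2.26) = 32.48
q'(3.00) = 56.61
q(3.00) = 65.80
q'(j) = 5.19*j^2 + 2.72*j + 1.74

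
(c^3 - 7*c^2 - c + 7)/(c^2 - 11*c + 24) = (c^3 - 7*c^2 - c + 7)/(c^2 - 11*c + 24)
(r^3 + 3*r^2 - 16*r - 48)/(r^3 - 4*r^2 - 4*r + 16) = (r^2 + 7*r + 12)/(r^2 - 4)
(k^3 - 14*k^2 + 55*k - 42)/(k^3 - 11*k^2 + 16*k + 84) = (k - 1)/(k + 2)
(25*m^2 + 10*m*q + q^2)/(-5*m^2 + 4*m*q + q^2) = (5*m + q)/(-m + q)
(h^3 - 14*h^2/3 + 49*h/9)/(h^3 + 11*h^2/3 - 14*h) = (h - 7/3)/(h + 6)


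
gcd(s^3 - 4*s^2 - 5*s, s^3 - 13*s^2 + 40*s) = s^2 - 5*s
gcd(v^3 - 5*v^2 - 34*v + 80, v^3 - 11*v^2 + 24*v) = v - 8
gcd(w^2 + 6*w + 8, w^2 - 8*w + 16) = 1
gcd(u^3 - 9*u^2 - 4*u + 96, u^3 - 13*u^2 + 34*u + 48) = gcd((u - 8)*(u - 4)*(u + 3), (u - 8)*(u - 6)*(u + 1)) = u - 8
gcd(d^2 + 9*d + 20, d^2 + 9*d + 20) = d^2 + 9*d + 20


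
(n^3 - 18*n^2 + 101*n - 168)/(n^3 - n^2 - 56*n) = (n^2 - 10*n + 21)/(n*(n + 7))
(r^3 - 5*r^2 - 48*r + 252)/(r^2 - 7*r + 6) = (r^2 + r - 42)/(r - 1)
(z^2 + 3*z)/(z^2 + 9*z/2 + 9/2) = 2*z/(2*z + 3)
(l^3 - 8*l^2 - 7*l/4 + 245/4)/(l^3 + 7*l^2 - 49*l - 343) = (l^2 - l - 35/4)/(l^2 + 14*l + 49)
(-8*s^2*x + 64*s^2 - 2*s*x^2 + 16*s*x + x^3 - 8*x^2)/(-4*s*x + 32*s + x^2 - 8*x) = 2*s + x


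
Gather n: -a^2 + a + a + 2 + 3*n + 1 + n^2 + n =-a^2 + 2*a + n^2 + 4*n + 3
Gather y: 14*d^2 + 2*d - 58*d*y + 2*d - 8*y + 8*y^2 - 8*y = 14*d^2 + 4*d + 8*y^2 + y*(-58*d - 16)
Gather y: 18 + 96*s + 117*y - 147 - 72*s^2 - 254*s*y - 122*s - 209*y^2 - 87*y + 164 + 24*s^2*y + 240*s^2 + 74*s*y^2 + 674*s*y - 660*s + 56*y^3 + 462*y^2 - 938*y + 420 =168*s^2 - 686*s + 56*y^3 + y^2*(74*s + 253) + y*(24*s^2 + 420*s - 908) + 455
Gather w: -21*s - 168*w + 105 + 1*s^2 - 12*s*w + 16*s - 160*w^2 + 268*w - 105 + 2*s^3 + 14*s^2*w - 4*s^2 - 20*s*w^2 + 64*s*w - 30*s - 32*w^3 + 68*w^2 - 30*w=2*s^3 - 3*s^2 - 35*s - 32*w^3 + w^2*(-20*s - 92) + w*(14*s^2 + 52*s + 70)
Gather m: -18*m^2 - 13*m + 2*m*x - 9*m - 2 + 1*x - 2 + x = -18*m^2 + m*(2*x - 22) + 2*x - 4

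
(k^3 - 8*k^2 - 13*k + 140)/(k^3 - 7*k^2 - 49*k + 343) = (k^2 - k - 20)/(k^2 - 49)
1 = 1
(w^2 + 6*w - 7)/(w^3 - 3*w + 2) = (w + 7)/(w^2 + w - 2)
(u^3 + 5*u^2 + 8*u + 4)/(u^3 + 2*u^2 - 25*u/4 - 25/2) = 4*(u^2 + 3*u + 2)/(4*u^2 - 25)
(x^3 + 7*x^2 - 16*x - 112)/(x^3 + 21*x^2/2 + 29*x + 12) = 2*(x^2 + 3*x - 28)/(2*x^2 + 13*x + 6)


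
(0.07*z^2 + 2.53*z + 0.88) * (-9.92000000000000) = -0.6944*z^2 - 25.0976*z - 8.7296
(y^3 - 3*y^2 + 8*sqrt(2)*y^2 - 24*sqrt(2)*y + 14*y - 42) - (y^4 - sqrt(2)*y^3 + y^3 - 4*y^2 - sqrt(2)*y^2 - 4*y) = -y^4 + sqrt(2)*y^3 + y^2 + 9*sqrt(2)*y^2 - 24*sqrt(2)*y + 18*y - 42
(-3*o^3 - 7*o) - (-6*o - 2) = -3*o^3 - o + 2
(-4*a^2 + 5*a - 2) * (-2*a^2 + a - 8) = 8*a^4 - 14*a^3 + 41*a^2 - 42*a + 16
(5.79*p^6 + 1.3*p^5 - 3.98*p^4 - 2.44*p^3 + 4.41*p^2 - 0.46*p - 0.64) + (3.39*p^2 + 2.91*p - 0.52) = 5.79*p^6 + 1.3*p^5 - 3.98*p^4 - 2.44*p^3 + 7.8*p^2 + 2.45*p - 1.16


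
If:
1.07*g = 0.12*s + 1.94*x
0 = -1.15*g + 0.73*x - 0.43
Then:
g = 0.634782608695652*x - 0.373913043478261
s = -10.5065217391304*x - 3.33405797101449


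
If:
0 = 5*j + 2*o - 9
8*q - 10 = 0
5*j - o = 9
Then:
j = 9/5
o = 0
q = 5/4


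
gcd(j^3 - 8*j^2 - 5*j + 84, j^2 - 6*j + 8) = j - 4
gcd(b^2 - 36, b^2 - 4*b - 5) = 1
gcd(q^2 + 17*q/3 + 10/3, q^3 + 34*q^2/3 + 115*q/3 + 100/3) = q + 5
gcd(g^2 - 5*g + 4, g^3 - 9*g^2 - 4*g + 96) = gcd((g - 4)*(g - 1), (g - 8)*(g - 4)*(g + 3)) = g - 4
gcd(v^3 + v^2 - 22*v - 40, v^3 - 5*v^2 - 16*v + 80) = v^2 - v - 20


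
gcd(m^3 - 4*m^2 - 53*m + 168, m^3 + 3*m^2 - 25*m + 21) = m^2 + 4*m - 21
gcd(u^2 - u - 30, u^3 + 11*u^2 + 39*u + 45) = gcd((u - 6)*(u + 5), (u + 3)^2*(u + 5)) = u + 5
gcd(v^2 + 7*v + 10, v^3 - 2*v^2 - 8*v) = v + 2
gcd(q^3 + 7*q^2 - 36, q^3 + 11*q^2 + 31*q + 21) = q + 3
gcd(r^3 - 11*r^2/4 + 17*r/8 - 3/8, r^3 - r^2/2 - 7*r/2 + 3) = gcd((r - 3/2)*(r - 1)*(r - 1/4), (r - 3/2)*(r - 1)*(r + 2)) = r^2 - 5*r/2 + 3/2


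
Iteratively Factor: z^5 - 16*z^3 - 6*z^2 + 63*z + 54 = (z + 1)*(z^4 - z^3 - 15*z^2 + 9*z + 54) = (z - 3)*(z + 1)*(z^3 + 2*z^2 - 9*z - 18) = (z - 3)*(z + 1)*(z + 2)*(z^2 - 9) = (z - 3)*(z + 1)*(z + 2)*(z + 3)*(z - 3)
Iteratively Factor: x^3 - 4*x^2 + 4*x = (x - 2)*(x^2 - 2*x) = (x - 2)^2*(x)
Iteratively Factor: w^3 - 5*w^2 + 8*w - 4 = (w - 2)*(w^2 - 3*w + 2) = (w - 2)*(w - 1)*(w - 2)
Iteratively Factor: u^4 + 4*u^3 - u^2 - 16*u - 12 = (u - 2)*(u^3 + 6*u^2 + 11*u + 6) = (u - 2)*(u + 2)*(u^2 + 4*u + 3) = (u - 2)*(u + 2)*(u + 3)*(u + 1)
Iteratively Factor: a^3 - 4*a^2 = (a)*(a^2 - 4*a) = a^2*(a - 4)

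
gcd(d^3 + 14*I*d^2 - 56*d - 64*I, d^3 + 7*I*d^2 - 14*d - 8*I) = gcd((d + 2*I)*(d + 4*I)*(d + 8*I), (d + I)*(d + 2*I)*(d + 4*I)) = d^2 + 6*I*d - 8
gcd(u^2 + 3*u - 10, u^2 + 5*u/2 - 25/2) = u + 5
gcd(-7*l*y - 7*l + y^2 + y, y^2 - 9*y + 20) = 1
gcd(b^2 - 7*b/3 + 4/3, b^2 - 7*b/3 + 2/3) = 1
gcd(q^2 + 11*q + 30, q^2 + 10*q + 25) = q + 5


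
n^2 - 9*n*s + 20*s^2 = (n - 5*s)*(n - 4*s)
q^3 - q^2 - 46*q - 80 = (q - 8)*(q + 2)*(q + 5)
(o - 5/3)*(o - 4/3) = o^2 - 3*o + 20/9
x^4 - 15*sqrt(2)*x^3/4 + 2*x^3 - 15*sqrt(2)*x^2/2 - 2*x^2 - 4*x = x*(x - 4*sqrt(2))*(sqrt(2)*x/2 + sqrt(2))*(sqrt(2)*x + 1/2)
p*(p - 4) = p^2 - 4*p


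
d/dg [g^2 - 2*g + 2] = 2*g - 2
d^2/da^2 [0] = 0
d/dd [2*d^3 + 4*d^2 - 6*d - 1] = 6*d^2 + 8*d - 6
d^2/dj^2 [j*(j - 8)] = 2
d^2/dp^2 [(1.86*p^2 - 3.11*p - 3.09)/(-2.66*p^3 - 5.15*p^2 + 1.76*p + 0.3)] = (-26.321232*p^6 + 132.030696*p^5 + 465.739932*p^4 + 816.870062*p^3 + 417.469446*p^2 - 124.42194*p + 25.072308)/(18.821096*p^9 + 109.31802*p^8 + 174.290382*p^7 - 14.438605*p^6 - 139.978152*p^5 + 32.41455*p^4 + 11.581624*p^3 - 1.39734*p^2 - 0.4752*p - 0.027)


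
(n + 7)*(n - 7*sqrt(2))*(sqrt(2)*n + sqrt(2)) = sqrt(2)*n^3 - 14*n^2 + 8*sqrt(2)*n^2 - 112*n + 7*sqrt(2)*n - 98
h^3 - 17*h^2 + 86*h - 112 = (h - 8)*(h - 7)*(h - 2)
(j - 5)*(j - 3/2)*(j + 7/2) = j^3 - 3*j^2 - 61*j/4 + 105/4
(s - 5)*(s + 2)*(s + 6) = s^3 + 3*s^2 - 28*s - 60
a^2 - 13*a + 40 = (a - 8)*(a - 5)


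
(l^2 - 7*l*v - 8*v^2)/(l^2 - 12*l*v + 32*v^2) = (-l - v)/(-l + 4*v)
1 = 1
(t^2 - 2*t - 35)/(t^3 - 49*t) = (t + 5)/(t*(t + 7))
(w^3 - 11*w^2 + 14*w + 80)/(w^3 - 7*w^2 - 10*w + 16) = (w - 5)/(w - 1)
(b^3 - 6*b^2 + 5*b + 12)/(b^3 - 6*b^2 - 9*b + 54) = (b^2 - 3*b - 4)/(b^2 - 3*b - 18)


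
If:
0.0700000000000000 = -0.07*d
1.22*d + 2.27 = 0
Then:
No Solution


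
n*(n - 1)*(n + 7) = n^3 + 6*n^2 - 7*n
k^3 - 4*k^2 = k^2*(k - 4)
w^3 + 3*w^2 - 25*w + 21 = (w - 3)*(w - 1)*(w + 7)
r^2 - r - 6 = (r - 3)*(r + 2)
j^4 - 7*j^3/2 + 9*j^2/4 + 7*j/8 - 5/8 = (j - 5/2)*(j - 1)*(j - 1/2)*(j + 1/2)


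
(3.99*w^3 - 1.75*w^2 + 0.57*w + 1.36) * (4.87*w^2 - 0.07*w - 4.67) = 19.4313*w^5 - 8.8018*w^4 - 15.7349*w^3 + 14.7558*w^2 - 2.7571*w - 6.3512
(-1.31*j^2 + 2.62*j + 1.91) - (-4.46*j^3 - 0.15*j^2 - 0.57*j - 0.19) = 4.46*j^3 - 1.16*j^2 + 3.19*j + 2.1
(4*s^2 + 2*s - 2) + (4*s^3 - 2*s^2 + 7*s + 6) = 4*s^3 + 2*s^2 + 9*s + 4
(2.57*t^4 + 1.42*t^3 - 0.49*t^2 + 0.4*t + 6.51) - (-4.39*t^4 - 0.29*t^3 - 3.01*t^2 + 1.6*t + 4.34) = 6.96*t^4 + 1.71*t^3 + 2.52*t^2 - 1.2*t + 2.17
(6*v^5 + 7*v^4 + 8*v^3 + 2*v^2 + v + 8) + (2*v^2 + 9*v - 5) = 6*v^5 + 7*v^4 + 8*v^3 + 4*v^2 + 10*v + 3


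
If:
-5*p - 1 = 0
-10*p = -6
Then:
No Solution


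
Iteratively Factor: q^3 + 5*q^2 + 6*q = (q)*(q^2 + 5*q + 6) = q*(q + 3)*(q + 2)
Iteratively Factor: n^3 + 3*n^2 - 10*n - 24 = (n - 3)*(n^2 + 6*n + 8) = (n - 3)*(n + 2)*(n + 4)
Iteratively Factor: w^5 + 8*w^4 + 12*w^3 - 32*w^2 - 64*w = (w)*(w^4 + 8*w^3 + 12*w^2 - 32*w - 64) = w*(w + 2)*(w^3 + 6*w^2 - 32) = w*(w + 2)*(w + 4)*(w^2 + 2*w - 8) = w*(w + 2)*(w + 4)^2*(w - 2)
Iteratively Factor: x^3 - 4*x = (x - 2)*(x^2 + 2*x) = x*(x - 2)*(x + 2)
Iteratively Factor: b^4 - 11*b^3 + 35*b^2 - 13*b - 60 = (b - 4)*(b^3 - 7*b^2 + 7*b + 15) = (b - 5)*(b - 4)*(b^2 - 2*b - 3) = (b - 5)*(b - 4)*(b - 3)*(b + 1)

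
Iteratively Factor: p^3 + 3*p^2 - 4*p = (p - 1)*(p^2 + 4*p) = (p - 1)*(p + 4)*(p)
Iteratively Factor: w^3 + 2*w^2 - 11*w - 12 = (w - 3)*(w^2 + 5*w + 4) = (w - 3)*(w + 1)*(w + 4)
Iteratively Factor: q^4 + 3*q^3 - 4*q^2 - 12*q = (q + 2)*(q^3 + q^2 - 6*q) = (q + 2)*(q + 3)*(q^2 - 2*q) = q*(q + 2)*(q + 3)*(q - 2)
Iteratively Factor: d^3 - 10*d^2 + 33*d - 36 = (d - 4)*(d^2 - 6*d + 9) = (d - 4)*(d - 3)*(d - 3)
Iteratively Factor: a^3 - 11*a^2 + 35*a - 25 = (a - 1)*(a^2 - 10*a + 25) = (a - 5)*(a - 1)*(a - 5)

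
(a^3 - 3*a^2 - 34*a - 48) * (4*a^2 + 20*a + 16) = 4*a^5 + 8*a^4 - 180*a^3 - 920*a^2 - 1504*a - 768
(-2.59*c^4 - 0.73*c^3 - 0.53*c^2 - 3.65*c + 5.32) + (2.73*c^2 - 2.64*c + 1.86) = -2.59*c^4 - 0.73*c^3 + 2.2*c^2 - 6.29*c + 7.18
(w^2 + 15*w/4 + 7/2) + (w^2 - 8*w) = 2*w^2 - 17*w/4 + 7/2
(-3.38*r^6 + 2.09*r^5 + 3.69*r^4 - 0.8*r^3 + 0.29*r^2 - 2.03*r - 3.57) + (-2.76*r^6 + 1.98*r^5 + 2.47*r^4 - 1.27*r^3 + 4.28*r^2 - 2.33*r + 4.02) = -6.14*r^6 + 4.07*r^5 + 6.16*r^4 - 2.07*r^3 + 4.57*r^2 - 4.36*r + 0.45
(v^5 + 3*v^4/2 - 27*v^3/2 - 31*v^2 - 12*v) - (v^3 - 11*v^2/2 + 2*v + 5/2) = v^5 + 3*v^4/2 - 29*v^3/2 - 51*v^2/2 - 14*v - 5/2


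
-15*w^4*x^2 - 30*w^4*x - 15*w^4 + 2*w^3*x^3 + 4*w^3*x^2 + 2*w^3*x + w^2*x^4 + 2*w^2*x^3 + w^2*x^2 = (-3*w + x)*(5*w + x)*(w*x + w)^2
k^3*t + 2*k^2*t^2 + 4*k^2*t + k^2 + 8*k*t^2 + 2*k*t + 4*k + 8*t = (k + 4)*(k + 2*t)*(k*t + 1)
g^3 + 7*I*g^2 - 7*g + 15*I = (g - I)*(g + 3*I)*(g + 5*I)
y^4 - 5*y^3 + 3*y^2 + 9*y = y*(y - 3)^2*(y + 1)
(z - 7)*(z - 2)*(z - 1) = z^3 - 10*z^2 + 23*z - 14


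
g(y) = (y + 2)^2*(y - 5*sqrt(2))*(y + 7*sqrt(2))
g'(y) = (y + 2)^2*(y - 5*sqrt(2)) + (y + 2)^2*(y + 7*sqrt(2)) + (y - 5*sqrt(2))*(y + 7*sqrt(2))*(2*y + 4) = 4*y^3 + 6*sqrt(2)*y^2 + 12*y^2 - 132*y + 16*sqrt(2)*y - 280 + 8*sqrt(2)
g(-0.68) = -124.51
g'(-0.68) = -186.10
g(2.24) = -1054.33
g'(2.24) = -365.94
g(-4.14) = -295.71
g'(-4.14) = 251.39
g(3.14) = -1354.25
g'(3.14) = -286.30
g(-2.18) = -2.31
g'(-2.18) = 25.66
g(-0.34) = -195.22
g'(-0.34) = -229.29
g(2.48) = -1140.70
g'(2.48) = -352.93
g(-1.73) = -5.24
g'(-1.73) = -38.87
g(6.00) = -1089.88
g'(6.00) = 676.55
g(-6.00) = -815.53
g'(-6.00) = 261.02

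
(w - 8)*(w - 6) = w^2 - 14*w + 48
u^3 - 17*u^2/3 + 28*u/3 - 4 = (u - 3)*(u - 2)*(u - 2/3)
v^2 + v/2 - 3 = (v - 3/2)*(v + 2)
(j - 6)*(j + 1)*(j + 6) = j^3 + j^2 - 36*j - 36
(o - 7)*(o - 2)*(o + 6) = o^3 - 3*o^2 - 40*o + 84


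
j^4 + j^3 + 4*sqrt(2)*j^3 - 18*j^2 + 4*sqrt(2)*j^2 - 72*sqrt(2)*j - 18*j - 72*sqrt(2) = (j + 1)*(j - 3*sqrt(2))*(j + 3*sqrt(2))*(j + 4*sqrt(2))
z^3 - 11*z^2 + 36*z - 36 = (z - 6)*(z - 3)*(z - 2)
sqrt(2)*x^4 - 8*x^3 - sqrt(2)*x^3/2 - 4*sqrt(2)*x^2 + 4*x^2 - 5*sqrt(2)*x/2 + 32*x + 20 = (x - 5/2)*(x + 1)*(x - 4*sqrt(2))*(sqrt(2)*x + sqrt(2))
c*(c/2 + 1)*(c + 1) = c^3/2 + 3*c^2/2 + c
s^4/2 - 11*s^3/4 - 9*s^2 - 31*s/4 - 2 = (s/2 + 1/2)*(s - 8)*(s + 1/2)*(s + 1)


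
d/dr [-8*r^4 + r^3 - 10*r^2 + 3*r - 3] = -32*r^3 + 3*r^2 - 20*r + 3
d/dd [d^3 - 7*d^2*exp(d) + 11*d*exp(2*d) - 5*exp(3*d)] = -7*d^2*exp(d) + 3*d^2 + 22*d*exp(2*d) - 14*d*exp(d) - 15*exp(3*d) + 11*exp(2*d)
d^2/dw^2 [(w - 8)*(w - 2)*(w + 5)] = 6*w - 10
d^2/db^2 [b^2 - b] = 2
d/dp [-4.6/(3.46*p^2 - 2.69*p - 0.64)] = (31.832*p - 12.374)/(-3.46*p^2 + 2.69*p + 0.64)^2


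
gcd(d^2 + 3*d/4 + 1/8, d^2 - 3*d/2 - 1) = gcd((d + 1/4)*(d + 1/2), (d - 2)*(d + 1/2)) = d + 1/2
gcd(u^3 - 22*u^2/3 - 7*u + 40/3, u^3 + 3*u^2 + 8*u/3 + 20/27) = u + 5/3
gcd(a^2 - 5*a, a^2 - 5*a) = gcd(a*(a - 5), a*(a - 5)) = a^2 - 5*a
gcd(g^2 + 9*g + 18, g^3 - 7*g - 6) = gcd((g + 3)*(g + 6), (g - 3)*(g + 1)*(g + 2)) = 1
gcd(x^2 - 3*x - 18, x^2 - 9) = x + 3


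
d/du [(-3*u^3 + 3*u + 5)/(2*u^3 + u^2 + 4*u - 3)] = (-3*u^4 - 36*u^3 - 6*u^2 - 10*u - 29)/(4*u^6 + 4*u^5 + 17*u^4 - 4*u^3 + 10*u^2 - 24*u + 9)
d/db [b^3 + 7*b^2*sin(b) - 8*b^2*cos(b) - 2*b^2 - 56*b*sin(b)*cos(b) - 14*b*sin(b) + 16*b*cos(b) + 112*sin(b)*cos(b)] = 8*b^2*sin(b) + 7*b^2*cos(b) + 3*b^2 - 2*b*sin(b) - 30*b*cos(b) - 56*b*cos(2*b) - 4*b - 14*sin(b) - 28*sin(2*b) + 16*cos(b) + 112*cos(2*b)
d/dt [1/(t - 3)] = -1/(t - 3)^2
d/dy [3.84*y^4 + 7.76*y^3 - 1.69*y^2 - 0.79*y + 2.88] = 15.36*y^3 + 23.28*y^2 - 3.38*y - 0.79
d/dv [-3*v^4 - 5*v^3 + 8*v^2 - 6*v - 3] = -12*v^3 - 15*v^2 + 16*v - 6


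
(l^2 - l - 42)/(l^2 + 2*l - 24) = (l - 7)/(l - 4)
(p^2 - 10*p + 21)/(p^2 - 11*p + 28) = (p - 3)/(p - 4)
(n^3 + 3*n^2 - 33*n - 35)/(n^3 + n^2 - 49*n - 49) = (n - 5)/(n - 7)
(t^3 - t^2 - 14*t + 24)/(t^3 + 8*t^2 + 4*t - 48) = (t - 3)/(t + 6)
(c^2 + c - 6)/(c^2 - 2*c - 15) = (c - 2)/(c - 5)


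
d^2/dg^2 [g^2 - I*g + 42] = 2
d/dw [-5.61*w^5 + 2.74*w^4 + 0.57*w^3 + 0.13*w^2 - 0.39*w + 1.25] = -28.05*w^4 + 10.96*w^3 + 1.71*w^2 + 0.26*w - 0.39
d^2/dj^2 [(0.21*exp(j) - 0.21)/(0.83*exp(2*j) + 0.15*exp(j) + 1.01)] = (0.144669*exp(4*j) - 0.604821*exp(3*j) - 1.134693*exp(2*j) + 0.667632*exp(j) + 0.246036)*exp(j)/(0.571787*exp(6*j) + 0.310005*exp(5*j) + 2.143392*exp(4*j) + 0.757845*exp(3*j) + 2.608224*exp(2*j) + 0.459045*exp(j) + 1.030301)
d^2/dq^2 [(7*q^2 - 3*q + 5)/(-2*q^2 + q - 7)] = 2*(-2*q^3 + 234*q^2 - 96*q - 257)/(8*q^6 - 12*q^5 + 90*q^4 - 85*q^3 + 315*q^2 - 147*q + 343)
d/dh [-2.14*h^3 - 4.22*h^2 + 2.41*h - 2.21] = -6.42*h^2 - 8.44*h + 2.41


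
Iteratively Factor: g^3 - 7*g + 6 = (g - 1)*(g^2 + g - 6) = (g - 2)*(g - 1)*(g + 3)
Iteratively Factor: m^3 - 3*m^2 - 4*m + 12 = (m + 2)*(m^2 - 5*m + 6) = (m - 2)*(m + 2)*(m - 3)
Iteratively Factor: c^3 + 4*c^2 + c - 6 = (c + 2)*(c^2 + 2*c - 3) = (c - 1)*(c + 2)*(c + 3)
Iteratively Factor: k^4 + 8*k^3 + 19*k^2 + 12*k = (k + 4)*(k^3 + 4*k^2 + 3*k) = (k + 1)*(k + 4)*(k^2 + 3*k) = k*(k + 1)*(k + 4)*(k + 3)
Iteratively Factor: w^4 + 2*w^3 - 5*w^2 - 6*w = (w + 1)*(w^3 + w^2 - 6*w) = (w - 2)*(w + 1)*(w^2 + 3*w) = (w - 2)*(w + 1)*(w + 3)*(w)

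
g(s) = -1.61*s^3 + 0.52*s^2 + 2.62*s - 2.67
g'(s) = -4.83*s^2 + 1.04*s + 2.62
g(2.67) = -22.61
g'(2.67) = -29.04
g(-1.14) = -2.60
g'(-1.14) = -4.84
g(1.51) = -3.07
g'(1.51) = -6.82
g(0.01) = -2.64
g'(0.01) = 2.63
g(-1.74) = 2.83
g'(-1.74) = -13.81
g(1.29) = -1.88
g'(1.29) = -4.08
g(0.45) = -1.53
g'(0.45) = 2.11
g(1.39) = -2.35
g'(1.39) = -5.27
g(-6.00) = 348.09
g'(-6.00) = -177.50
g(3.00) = -33.60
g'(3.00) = -37.73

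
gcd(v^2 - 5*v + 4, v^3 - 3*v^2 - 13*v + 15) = v - 1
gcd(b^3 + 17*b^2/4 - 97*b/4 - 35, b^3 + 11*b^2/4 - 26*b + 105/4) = b + 7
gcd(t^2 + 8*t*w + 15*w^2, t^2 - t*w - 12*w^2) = t + 3*w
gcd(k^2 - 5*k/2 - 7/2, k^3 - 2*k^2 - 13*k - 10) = k + 1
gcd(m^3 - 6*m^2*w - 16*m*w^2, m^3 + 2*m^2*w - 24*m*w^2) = m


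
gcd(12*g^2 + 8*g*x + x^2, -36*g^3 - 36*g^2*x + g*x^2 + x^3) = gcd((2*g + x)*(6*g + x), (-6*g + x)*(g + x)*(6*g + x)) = 6*g + x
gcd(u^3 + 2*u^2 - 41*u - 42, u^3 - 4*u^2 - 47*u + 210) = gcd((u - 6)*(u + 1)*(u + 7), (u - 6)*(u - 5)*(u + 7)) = u^2 + u - 42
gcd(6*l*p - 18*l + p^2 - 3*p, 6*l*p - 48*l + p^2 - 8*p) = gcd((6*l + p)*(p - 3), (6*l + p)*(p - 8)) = 6*l + p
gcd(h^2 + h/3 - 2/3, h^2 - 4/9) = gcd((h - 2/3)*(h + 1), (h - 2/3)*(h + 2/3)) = h - 2/3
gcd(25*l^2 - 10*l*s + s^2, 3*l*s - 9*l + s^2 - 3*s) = 1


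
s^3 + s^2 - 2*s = s*(s - 1)*(s + 2)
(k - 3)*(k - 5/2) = k^2 - 11*k/2 + 15/2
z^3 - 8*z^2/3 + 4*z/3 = z*(z - 2)*(z - 2/3)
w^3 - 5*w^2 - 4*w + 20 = (w - 5)*(w - 2)*(w + 2)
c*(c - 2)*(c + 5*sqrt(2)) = c^3 - 2*c^2 + 5*sqrt(2)*c^2 - 10*sqrt(2)*c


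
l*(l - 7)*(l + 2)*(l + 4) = l^4 - l^3 - 34*l^2 - 56*l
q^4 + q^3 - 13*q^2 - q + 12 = (q - 3)*(q - 1)*(q + 1)*(q + 4)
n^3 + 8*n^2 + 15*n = n*(n + 3)*(n + 5)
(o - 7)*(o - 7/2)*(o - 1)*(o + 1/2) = o^4 - 11*o^3 + 117*o^2/4 - 7*o - 49/4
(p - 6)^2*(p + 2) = p^3 - 10*p^2 + 12*p + 72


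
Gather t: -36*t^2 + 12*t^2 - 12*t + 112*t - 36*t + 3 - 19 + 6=-24*t^2 + 64*t - 10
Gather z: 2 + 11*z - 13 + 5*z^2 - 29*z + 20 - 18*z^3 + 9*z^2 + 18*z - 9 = -18*z^3 + 14*z^2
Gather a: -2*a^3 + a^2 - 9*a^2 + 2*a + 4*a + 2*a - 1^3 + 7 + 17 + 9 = -2*a^3 - 8*a^2 + 8*a + 32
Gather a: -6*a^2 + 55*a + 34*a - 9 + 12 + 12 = -6*a^2 + 89*a + 15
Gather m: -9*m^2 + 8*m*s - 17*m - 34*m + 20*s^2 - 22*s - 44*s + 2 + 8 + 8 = -9*m^2 + m*(8*s - 51) + 20*s^2 - 66*s + 18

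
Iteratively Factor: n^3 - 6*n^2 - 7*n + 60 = (n - 5)*(n^2 - n - 12) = (n - 5)*(n + 3)*(n - 4)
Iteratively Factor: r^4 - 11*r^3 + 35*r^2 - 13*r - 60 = (r - 5)*(r^3 - 6*r^2 + 5*r + 12) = (r - 5)*(r - 3)*(r^2 - 3*r - 4) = (r - 5)*(r - 4)*(r - 3)*(r + 1)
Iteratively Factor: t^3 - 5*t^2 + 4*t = (t - 4)*(t^2 - t) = t*(t - 4)*(t - 1)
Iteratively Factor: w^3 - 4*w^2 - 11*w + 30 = (w - 5)*(w^2 + w - 6) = (w - 5)*(w + 3)*(w - 2)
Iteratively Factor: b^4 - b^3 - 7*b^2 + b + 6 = (b - 1)*(b^3 - 7*b - 6) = (b - 3)*(b - 1)*(b^2 + 3*b + 2) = (b - 3)*(b - 1)*(b + 1)*(b + 2)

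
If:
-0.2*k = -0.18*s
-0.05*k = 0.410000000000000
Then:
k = -8.20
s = -9.11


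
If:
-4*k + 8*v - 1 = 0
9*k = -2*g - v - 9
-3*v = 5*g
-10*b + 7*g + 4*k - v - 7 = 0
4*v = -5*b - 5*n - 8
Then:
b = -1613/1780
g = 81/356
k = -359/356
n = -139/356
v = -135/356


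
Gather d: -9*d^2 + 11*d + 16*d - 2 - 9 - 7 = -9*d^2 + 27*d - 18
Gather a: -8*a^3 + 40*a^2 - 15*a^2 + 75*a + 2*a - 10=-8*a^3 + 25*a^2 + 77*a - 10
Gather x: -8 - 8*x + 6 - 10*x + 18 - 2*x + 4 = 20 - 20*x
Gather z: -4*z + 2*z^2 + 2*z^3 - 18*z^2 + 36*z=2*z^3 - 16*z^2 + 32*z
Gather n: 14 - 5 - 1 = 8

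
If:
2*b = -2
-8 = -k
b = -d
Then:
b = -1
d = 1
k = 8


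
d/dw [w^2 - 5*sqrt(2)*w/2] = 2*w - 5*sqrt(2)/2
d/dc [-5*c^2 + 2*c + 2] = 2 - 10*c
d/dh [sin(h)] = cos(h)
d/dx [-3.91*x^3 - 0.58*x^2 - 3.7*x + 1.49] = -11.73*x^2 - 1.16*x - 3.7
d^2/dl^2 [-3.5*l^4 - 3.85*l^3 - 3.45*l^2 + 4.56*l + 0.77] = -42.0*l^2 - 23.1*l - 6.9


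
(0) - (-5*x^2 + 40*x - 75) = 5*x^2 - 40*x + 75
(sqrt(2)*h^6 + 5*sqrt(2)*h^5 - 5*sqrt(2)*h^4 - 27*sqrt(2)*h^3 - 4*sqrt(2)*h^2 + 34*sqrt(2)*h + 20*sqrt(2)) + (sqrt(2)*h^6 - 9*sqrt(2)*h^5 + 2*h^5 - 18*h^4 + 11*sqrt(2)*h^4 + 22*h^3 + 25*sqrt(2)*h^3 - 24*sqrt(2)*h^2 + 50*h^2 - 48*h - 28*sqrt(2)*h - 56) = 2*sqrt(2)*h^6 - 4*sqrt(2)*h^5 + 2*h^5 - 18*h^4 + 6*sqrt(2)*h^4 - 2*sqrt(2)*h^3 + 22*h^3 - 28*sqrt(2)*h^2 + 50*h^2 - 48*h + 6*sqrt(2)*h - 56 + 20*sqrt(2)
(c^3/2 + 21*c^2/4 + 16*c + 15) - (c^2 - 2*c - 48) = c^3/2 + 17*c^2/4 + 18*c + 63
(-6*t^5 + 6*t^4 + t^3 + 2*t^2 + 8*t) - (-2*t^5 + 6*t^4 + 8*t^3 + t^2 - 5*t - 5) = -4*t^5 - 7*t^3 + t^2 + 13*t + 5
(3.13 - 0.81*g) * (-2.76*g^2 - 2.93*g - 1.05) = 2.2356*g^3 - 6.2655*g^2 - 8.3204*g - 3.2865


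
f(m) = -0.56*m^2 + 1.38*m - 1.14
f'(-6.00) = 8.10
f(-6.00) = -29.58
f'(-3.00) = 4.74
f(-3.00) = -10.32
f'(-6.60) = 8.77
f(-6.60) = -34.64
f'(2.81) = -1.77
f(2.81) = -1.68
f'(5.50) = -4.78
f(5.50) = -10.49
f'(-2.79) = 4.50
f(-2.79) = -9.35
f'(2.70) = -1.64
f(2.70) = -1.50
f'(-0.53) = 1.97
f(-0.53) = -2.03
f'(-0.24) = 1.65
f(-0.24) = -1.50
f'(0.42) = 0.91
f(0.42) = -0.66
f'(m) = 1.38 - 1.12*m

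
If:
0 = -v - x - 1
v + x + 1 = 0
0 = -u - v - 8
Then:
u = x - 7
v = -x - 1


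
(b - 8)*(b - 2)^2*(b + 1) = b^4 - 11*b^3 + 24*b^2 + 4*b - 32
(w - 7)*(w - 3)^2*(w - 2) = w^4 - 15*w^3 + 77*w^2 - 165*w + 126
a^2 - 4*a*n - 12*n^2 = (a - 6*n)*(a + 2*n)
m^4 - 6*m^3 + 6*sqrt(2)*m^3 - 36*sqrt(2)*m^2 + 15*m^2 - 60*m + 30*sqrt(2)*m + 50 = (m - 5)*(m - 1)*(m + sqrt(2))*(m + 5*sqrt(2))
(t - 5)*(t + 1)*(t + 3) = t^3 - t^2 - 17*t - 15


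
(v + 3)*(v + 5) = v^2 + 8*v + 15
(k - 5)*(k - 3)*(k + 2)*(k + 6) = k^4 - 37*k^2 + 24*k + 180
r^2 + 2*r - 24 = (r - 4)*(r + 6)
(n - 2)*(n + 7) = n^2 + 5*n - 14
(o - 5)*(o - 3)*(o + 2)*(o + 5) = o^4 - o^3 - 31*o^2 + 25*o + 150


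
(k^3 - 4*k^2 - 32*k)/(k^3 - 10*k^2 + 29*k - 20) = k*(k^2 - 4*k - 32)/(k^3 - 10*k^2 + 29*k - 20)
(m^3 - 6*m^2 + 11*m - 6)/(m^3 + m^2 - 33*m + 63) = (m^2 - 3*m + 2)/(m^2 + 4*m - 21)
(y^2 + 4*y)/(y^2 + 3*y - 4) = y/(y - 1)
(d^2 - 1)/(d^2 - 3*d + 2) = (d + 1)/(d - 2)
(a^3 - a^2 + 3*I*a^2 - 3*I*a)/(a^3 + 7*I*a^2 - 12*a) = (a - 1)/(a + 4*I)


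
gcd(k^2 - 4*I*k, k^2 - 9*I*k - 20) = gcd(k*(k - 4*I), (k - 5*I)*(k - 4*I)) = k - 4*I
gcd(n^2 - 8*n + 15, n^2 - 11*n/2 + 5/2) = n - 5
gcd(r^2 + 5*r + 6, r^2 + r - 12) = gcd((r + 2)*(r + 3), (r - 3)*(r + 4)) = 1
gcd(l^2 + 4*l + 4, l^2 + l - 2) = l + 2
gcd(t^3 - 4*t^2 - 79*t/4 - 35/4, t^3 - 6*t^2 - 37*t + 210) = t - 7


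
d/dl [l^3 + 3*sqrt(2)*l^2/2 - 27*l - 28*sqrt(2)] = 3*l^2 + 3*sqrt(2)*l - 27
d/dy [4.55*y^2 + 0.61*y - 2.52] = 9.1*y + 0.61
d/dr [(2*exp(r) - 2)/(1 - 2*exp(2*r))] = 2*(-4*(1 - exp(r))*exp(r) - 2*exp(2*r) + 1)*exp(r)/(2*exp(2*r) - 1)^2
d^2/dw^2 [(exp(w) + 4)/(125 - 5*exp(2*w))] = (8*(exp(w) + 2)*(exp(2*w) - 25)*exp(w) - 8*(exp(w) + 4)*exp(3*w) - (exp(2*w) - 25)^2)*exp(w)/(5*(exp(2*w) - 25)^3)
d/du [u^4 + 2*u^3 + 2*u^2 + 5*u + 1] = 4*u^3 + 6*u^2 + 4*u + 5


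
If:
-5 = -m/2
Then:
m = 10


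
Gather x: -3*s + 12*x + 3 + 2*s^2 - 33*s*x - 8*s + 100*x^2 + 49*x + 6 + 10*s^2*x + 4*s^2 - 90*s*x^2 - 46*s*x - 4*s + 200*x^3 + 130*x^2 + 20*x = 6*s^2 - 15*s + 200*x^3 + x^2*(230 - 90*s) + x*(10*s^2 - 79*s + 81) + 9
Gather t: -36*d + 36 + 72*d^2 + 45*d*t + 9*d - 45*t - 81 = 72*d^2 - 27*d + t*(45*d - 45) - 45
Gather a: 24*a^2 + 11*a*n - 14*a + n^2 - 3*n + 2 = 24*a^2 + a*(11*n - 14) + n^2 - 3*n + 2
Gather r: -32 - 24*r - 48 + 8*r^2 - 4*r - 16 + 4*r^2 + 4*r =12*r^2 - 24*r - 96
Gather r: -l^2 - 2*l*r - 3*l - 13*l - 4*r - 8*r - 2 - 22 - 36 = -l^2 - 16*l + r*(-2*l - 12) - 60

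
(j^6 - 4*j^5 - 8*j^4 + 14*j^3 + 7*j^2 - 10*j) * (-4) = -4*j^6 + 16*j^5 + 32*j^4 - 56*j^3 - 28*j^2 + 40*j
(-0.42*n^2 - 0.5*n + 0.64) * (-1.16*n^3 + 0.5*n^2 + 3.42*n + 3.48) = 0.4872*n^5 + 0.37*n^4 - 2.4288*n^3 - 2.8516*n^2 + 0.4488*n + 2.2272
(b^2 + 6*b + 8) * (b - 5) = b^3 + b^2 - 22*b - 40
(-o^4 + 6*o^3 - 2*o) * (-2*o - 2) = 2*o^5 - 10*o^4 - 12*o^3 + 4*o^2 + 4*o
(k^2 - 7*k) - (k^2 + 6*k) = -13*k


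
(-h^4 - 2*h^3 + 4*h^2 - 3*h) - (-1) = -h^4 - 2*h^3 + 4*h^2 - 3*h + 1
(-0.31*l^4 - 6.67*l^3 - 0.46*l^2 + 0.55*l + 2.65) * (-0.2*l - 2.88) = 0.062*l^5 + 2.2268*l^4 + 19.3016*l^3 + 1.2148*l^2 - 2.114*l - 7.632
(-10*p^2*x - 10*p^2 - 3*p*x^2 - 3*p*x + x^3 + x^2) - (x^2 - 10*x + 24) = -10*p^2*x - 10*p^2 - 3*p*x^2 - 3*p*x + x^3 + 10*x - 24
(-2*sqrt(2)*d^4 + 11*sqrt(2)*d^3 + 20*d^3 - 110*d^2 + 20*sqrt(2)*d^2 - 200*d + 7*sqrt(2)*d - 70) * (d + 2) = -2*sqrt(2)*d^5 + 7*sqrt(2)*d^4 + 20*d^4 - 70*d^3 + 42*sqrt(2)*d^3 - 420*d^2 + 47*sqrt(2)*d^2 - 470*d + 14*sqrt(2)*d - 140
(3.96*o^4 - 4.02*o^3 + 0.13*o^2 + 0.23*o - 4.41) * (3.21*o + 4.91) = 12.7116*o^5 + 6.5394*o^4 - 19.3209*o^3 + 1.3766*o^2 - 13.0268*o - 21.6531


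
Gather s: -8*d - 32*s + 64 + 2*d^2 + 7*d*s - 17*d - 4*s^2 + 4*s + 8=2*d^2 - 25*d - 4*s^2 + s*(7*d - 28) + 72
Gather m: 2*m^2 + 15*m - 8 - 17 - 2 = 2*m^2 + 15*m - 27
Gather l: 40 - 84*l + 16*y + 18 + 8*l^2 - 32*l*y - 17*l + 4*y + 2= 8*l^2 + l*(-32*y - 101) + 20*y + 60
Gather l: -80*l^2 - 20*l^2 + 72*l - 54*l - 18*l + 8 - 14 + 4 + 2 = -100*l^2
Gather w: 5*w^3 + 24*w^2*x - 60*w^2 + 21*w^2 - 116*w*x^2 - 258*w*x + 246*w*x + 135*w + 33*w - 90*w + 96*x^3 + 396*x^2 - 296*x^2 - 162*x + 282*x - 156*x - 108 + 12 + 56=5*w^3 + w^2*(24*x - 39) + w*(-116*x^2 - 12*x + 78) + 96*x^3 + 100*x^2 - 36*x - 40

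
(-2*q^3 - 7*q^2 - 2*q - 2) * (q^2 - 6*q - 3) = -2*q^5 + 5*q^4 + 46*q^3 + 31*q^2 + 18*q + 6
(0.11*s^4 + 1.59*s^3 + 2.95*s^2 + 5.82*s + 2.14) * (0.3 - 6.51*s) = -0.7161*s^5 - 10.3179*s^4 - 18.7275*s^3 - 37.0032*s^2 - 12.1854*s + 0.642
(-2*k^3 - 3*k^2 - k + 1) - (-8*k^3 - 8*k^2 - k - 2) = 6*k^3 + 5*k^2 + 3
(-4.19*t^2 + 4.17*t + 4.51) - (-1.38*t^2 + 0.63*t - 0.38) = -2.81*t^2 + 3.54*t + 4.89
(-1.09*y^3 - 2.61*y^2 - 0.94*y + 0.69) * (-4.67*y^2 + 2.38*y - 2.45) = 5.0903*y^5 + 9.5945*y^4 + 0.8485*y^3 + 0.935*y^2 + 3.9452*y - 1.6905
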